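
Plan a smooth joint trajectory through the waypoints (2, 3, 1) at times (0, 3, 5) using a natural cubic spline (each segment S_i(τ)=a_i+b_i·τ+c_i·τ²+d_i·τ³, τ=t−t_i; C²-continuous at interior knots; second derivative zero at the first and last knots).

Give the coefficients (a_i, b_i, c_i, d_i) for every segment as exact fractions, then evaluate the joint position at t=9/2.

  seg 0: a=2 b=11/15 c=0 d=-2/45
  seg 1: a=3 b=-7/15 c=-2/5 d=1/15
S(9/2) = 13/8

Δ: Δ0=1/3, Δ1=-1
row 1: diag=10, rhs=-8; c'=1/5, d'=-4/5
back: M1=-4/5
M: M0=0, M1=-4/5, M2=0
seg 0: a=2, c=M0/2=0, d=(M1−M0)/(6·3)=-2/45, b=Δ0−h0·(2M0+M1)/6=11/15
seg 1: a=3, c=M1/2=-2/5, d=(M2−M1)/(6·2)=1/15, b=Δ1−h1·(2M1+M2)/6=-7/15
t_q=9/2 → seg 1, τ=3/2; S=3+-7/15·τ+-2/5·τ²+1/15·τ³=13/8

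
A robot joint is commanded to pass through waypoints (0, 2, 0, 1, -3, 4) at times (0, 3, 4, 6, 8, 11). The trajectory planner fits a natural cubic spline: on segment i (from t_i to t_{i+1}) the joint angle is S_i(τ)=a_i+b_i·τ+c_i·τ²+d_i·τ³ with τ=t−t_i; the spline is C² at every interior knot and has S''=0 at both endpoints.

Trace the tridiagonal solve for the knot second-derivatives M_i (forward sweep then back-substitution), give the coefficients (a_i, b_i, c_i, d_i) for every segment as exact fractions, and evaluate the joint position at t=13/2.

Δ: Δ0=2/3, Δ1=-2, Δ2=1/2, Δ3=-2, Δ4=7/3
row 1: diag=8, rhs=-16; c'=1/8, d'=-2
row 2: denom=6−1·1/8=47/8; d'=(15−1·-2)/(47/8)=136/47
row 3: denom=8−2·16/47=344/47; d'=(-15−2·136/47)/(344/47)=-977/344
row 4: denom=10−2·47/172=813/86; d'=(26−2·-977/344)/(813/86)=5449/1626
back: M4=5449/1626
back: M3=-977/344−47/172·5449/1626=-6107/1626
back: M2=136/47−16/47·-6107/1626=3392/813
back: M1=-2−1/8·3392/813=-2050/813
M: M0=0, M1=-2050/813, M2=3392/813, M3=-6107/1626, M4=5449/1626, M5=0
seg 0: a=0, c=M0/2=0, d=(M1−M0)/(6·3)=-1025/7317, b=Δ0−h0·(2M0+M1)/6=1567/813
seg 1: a=2, c=M1/2=-1025/813, d=(M2−M1)/(6·1)=907/813, b=Δ1−h1·(2M1+M2)/6=-1508/813
seg 2: a=0, c=M2/2=1696/813, d=(M3−M2)/(6·2)=-4297/6504, b=Δ2−h2·(2M2+M3)/6=-279/271
seg 3: a=1, c=M3/2=-6107/3252, d=(M4−M3)/(6·2)=321/542, b=Δ3−h3·(2M3+M4)/6=-997/1626
seg 4: a=-3, c=M4/2=5449/3252, d=(M5−M4)/(6·3)=-5449/29268, b=Δ4−h4·(2M4+M5)/6=-1655/1626
t_q=13/2 → seg 3, τ=1/2; S=1+-997/1626·τ+-6107/3252·τ²+321/542·τ³=323/1084

  seg 0: a=0 b=1567/813 c=0 d=-1025/7317
  seg 1: a=2 b=-1508/813 c=-1025/813 d=907/813
  seg 2: a=0 b=-279/271 c=1696/813 d=-4297/6504
  seg 3: a=1 b=-997/1626 c=-6107/3252 d=321/542
  seg 4: a=-3 b=-1655/1626 c=5449/3252 d=-5449/29268
S(13/2) = 323/1084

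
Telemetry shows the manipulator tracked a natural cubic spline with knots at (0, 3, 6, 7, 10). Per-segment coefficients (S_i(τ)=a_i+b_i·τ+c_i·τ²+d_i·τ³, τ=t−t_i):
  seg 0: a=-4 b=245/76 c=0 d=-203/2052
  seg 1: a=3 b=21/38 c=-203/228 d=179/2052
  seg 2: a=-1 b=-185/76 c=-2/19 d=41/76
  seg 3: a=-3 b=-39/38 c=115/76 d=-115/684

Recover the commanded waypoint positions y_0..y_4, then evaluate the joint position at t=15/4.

y_0 = S_0(0) = a_0 = -4
y_1 = S_1(0) = a_1 = 3
y_2 = S_2(0) = a_2 = -1
y_3 = S_3(0) = a_3 = -3
y_4 = S_3(3) = 3
t_q=15/4 is in segment 1 (τ=3/4); S_1(τ)=14351/4864

y_0=-4 y_1=3 y_2=-1 y_3=-3 y_4=3
S(15/4) = 14351/4864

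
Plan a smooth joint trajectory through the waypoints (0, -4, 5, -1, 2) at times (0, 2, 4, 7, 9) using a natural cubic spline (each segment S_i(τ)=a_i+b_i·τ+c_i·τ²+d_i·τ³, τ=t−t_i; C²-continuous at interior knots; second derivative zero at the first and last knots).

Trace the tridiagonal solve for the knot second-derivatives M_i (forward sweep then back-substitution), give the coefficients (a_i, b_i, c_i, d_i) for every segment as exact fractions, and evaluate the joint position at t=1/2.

Δ: Δ0=-2, Δ1=9/2, Δ2=-2, Δ3=3/2
row 1: diag=8, rhs=39; c'=1/4, d'=39/8
row 2: denom=10−2·1/4=19/2; d'=(-39−2·39/8)/(19/2)=-195/38
row 3: denom=10−3·6/19=172/19; d'=(21−3·-195/38)/(172/19)=1383/344
back: M3=1383/344
back: M2=-195/38−6/19·1383/344=-1101/172
back: M1=39/8−1/4·-1101/172=4455/688
M: M0=0, M1=4455/688, M2=-1101/172, M3=1383/344, M4=0
seg 0: a=0, c=M0/2=0, d=(M1−M0)/(6·2)=1485/2752, b=Δ0−h0·(2M0+M1)/6=-2861/688
seg 1: a=-4, c=M1/2=4455/1376, d=(M2−M1)/(6·2)=-2953/2752, b=Δ1−h1·(2M1+M2)/6=797/344
seg 2: a=5, c=M2/2=-1101/344, d=(M3−M2)/(6·3)=1195/2064, b=Δ2−h2·(2M2+M3)/6=1645/688
seg 3: a=-1, c=M3/2=1383/688, d=(M4−M3)/(6·2)=-461/1376, b=Δ3−h3·(2M3+M4)/6=-203/172
t_q=1/2 → seg 0, τ=1/2; S=0+-2861/688·τ+0·τ²+1485/2752·τ³=-44291/22016

  seg 0: a=0 b=-2861/688 c=0 d=1485/2752
  seg 1: a=-4 b=797/344 c=4455/1376 d=-2953/2752
  seg 2: a=5 b=1645/688 c=-1101/344 d=1195/2064
  seg 3: a=-1 b=-203/172 c=1383/688 d=-461/1376
S(1/2) = -44291/22016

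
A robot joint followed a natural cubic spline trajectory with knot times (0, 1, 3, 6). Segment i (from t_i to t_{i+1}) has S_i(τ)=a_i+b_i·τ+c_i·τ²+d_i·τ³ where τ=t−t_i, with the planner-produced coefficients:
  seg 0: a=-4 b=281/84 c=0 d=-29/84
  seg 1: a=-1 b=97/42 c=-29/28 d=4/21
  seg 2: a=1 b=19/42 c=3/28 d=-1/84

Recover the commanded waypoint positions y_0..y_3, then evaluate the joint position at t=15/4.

y_0 = S_0(0) = a_0 = -4
y_1 = S_1(0) = a_1 = -1
y_2 = S_2(0) = a_2 = 1
y_3 = S_2(3) = 3
t_q=15/4 is in segment 2 (τ=3/4); S_2(τ)=357/256

y_0=-4 y_1=-1 y_2=1 y_3=3
S(15/4) = 357/256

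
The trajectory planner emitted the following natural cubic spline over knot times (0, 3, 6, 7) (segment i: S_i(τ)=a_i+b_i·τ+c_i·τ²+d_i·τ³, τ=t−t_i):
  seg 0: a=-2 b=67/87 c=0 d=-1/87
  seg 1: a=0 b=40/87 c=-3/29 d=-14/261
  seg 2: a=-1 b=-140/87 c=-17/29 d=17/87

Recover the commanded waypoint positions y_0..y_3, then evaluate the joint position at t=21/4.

y_0=-2 y_1=0 y_2=-1 y_3=-3
S(21/4) = -93/928

y_0 = S_0(0) = a_0 = -2
y_1 = S_1(0) = a_1 = 0
y_2 = S_2(0) = a_2 = -1
y_3 = S_2(1) = -3
t_q=21/4 is in segment 1 (τ=9/4); S_1(τ)=-93/928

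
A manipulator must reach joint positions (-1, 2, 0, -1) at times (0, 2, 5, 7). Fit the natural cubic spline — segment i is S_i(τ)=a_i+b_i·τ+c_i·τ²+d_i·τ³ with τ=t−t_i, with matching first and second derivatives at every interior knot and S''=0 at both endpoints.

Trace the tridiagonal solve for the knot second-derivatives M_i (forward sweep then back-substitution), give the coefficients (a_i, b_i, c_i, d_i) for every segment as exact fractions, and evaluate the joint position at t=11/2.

Δ: Δ0=3/2, Δ1=-2/3, Δ2=-1/2
row 1: diag=10, rhs=-13; c'=3/10, d'=-13/10
row 2: denom=10−3·3/10=91/10; d'=(1−3·-13/10)/(91/10)=7/13
back: M2=7/13
back: M1=-13/10−3/10·7/13=-19/13
M: M0=0, M1=-19/13, M2=7/13, M3=0
seg 0: a=-1, c=M0/2=0, d=(M1−M0)/(6·2)=-19/156, b=Δ0−h0·(2M0+M1)/6=155/78
seg 1: a=2, c=M1/2=-19/26, d=(M2−M1)/(6·3)=1/9, b=Δ1−h1·(2M1+M2)/6=41/78
seg 2: a=0, c=M2/2=7/26, d=(M3−M2)/(6·2)=-7/156, b=Δ2−h2·(2M2+M3)/6=-67/78
t_q=11/2 → seg 2, τ=1/2; S=0+-67/78·τ+7/26·τ²+-7/156·τ³=-153/416

  seg 0: a=-1 b=155/78 c=0 d=-19/156
  seg 1: a=2 b=41/78 c=-19/26 d=1/9
  seg 2: a=0 b=-67/78 c=7/26 d=-7/156
S(11/2) = -153/416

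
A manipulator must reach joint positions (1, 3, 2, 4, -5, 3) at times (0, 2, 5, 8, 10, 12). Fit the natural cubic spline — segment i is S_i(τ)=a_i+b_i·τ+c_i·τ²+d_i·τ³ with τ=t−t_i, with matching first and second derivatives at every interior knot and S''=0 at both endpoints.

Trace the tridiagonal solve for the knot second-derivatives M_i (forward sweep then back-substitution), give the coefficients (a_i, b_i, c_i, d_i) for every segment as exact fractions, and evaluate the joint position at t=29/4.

  seg 0: a=1 b=5731/3858 c=0 d=-1873/15432
  seg 1: a=3 b=56/1929 c=-1873/2572 d=4687/23148
  seg 2: a=2 b=8693/7716 c=1407/1286 d=-9625/23148
  seg 3: a=4 b=-6820/1929 c=-6811/2572 d=2089/1929
  seg 4: a=-5 b=-2185/1929 c=9901/2572 d=-9901/15432
S(29/4) = 878591/164608

Δ: Δ0=1, Δ1=-1/3, Δ2=2/3, Δ3=-9/2, Δ4=4
row 1: diag=10, rhs=-8; c'=3/10, d'=-4/5
row 2: denom=12−3·3/10=111/10; d'=(6−3·-4/5)/(111/10)=28/37
row 3: denom=10−3·10/37=340/37; d'=(-31−3·28/37)/(340/37)=-1231/340
row 4: denom=8−2·37/170=643/85; d'=(51−2·-1231/340)/(643/85)=9901/1286
back: M4=9901/1286
back: M3=-1231/340−37/170·9901/1286=-6811/1286
back: M2=28/37−10/37·-6811/1286=1407/643
back: M1=-4/5−3/10·1407/643=-1873/1286
M: M0=0, M1=-1873/1286, M2=1407/643, M3=-6811/1286, M4=9901/1286, M5=0
seg 0: a=1, c=M0/2=0, d=(M1−M0)/(6·2)=-1873/15432, b=Δ0−h0·(2M0+M1)/6=5731/3858
seg 1: a=3, c=M1/2=-1873/2572, d=(M2−M1)/(6·3)=4687/23148, b=Δ1−h1·(2M1+M2)/6=56/1929
seg 2: a=2, c=M2/2=1407/1286, d=(M3−M2)/(6·3)=-9625/23148, b=Δ2−h2·(2M2+M3)/6=8693/7716
seg 3: a=4, c=M3/2=-6811/2572, d=(M4−M3)/(6·2)=2089/1929, b=Δ3−h3·(2M3+M4)/6=-6820/1929
seg 4: a=-5, c=M4/2=9901/2572, d=(M5−M4)/(6·2)=-9901/15432, b=Δ4−h4·(2M4+M5)/6=-2185/1929
t_q=29/4 → seg 2, τ=9/4; S=2+8693/7716·τ+1407/1286·τ²+-9625/23148·τ³=878591/164608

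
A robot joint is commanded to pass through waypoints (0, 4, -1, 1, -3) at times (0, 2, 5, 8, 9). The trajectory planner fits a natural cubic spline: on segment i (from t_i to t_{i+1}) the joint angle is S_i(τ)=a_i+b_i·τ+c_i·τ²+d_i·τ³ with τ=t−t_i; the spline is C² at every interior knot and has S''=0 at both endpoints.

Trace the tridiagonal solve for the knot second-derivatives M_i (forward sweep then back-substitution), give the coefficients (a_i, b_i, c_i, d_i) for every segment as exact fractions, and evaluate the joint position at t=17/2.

  seg 0: a=0 b=405/133 c=0 d=-139/532
  seg 1: a=4 b=-12/133 c=-417/266 d=2495/7182
  seg 2: a=-1 b=-31/266 c=622/399 d=-3107/7182
  seg 3: a=1 b=-325/133 c=-621/266 d=207/266
S(17/2) = -1507/2128

Δ: Δ0=2, Δ1=-5/3, Δ2=2/3, Δ3=-4
row 1: diag=10, rhs=-22; c'=3/10, d'=-11/5
row 2: denom=12−3·3/10=111/10; d'=(14−3·-11/5)/(111/10)=206/111
row 3: denom=8−3·10/37=266/37; d'=(-28−3·206/111)/(266/37)=-621/133
back: M3=-621/133
back: M2=206/111−10/37·-621/133=1244/399
back: M1=-11/5−3/10·1244/399=-417/133
M: M0=0, M1=-417/133, M2=1244/399, M3=-621/133, M4=0
seg 0: a=0, c=M0/2=0, d=(M1−M0)/(6·2)=-139/532, b=Δ0−h0·(2M0+M1)/6=405/133
seg 1: a=4, c=M1/2=-417/266, d=(M2−M1)/(6·3)=2495/7182, b=Δ1−h1·(2M1+M2)/6=-12/133
seg 2: a=-1, c=M2/2=622/399, d=(M3−M2)/(6·3)=-3107/7182, b=Δ2−h2·(2M2+M3)/6=-31/266
seg 3: a=1, c=M3/2=-621/266, d=(M4−M3)/(6·1)=207/266, b=Δ3−h3·(2M3+M4)/6=-325/133
t_q=17/2 → seg 3, τ=1/2; S=1+-325/133·τ+-621/266·τ²+207/266·τ³=-1507/2128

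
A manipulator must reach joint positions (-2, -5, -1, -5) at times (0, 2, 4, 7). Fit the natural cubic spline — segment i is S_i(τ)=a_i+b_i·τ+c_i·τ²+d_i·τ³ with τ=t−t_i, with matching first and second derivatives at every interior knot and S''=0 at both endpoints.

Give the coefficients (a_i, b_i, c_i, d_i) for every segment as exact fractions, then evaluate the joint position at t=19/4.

  seg 0: a=-2 b=-148/57 c=0 d=125/456
  seg 1: a=-5 b=79/114 c=125/76 d=-113/228
  seg 2: a=-1 b=151/114 c=-101/76 d=101/684
S(19/4) = -3365/4864

Δ: Δ0=-3/2, Δ1=2, Δ2=-4/3
row 1: diag=8, rhs=21; c'=1/4, d'=21/8
row 2: denom=10−2·1/4=19/2; d'=(-20−2·21/8)/(19/2)=-101/38
back: M2=-101/38
back: M1=21/8−1/4·-101/38=125/38
M: M0=0, M1=125/38, M2=-101/38, M3=0
seg 0: a=-2, c=M0/2=0, d=(M1−M0)/(6·2)=125/456, b=Δ0−h0·(2M0+M1)/6=-148/57
seg 1: a=-5, c=M1/2=125/76, d=(M2−M1)/(6·2)=-113/228, b=Δ1−h1·(2M1+M2)/6=79/114
seg 2: a=-1, c=M2/2=-101/76, d=(M3−M2)/(6·3)=101/684, b=Δ2−h2·(2M2+M3)/6=151/114
t_q=19/4 → seg 2, τ=3/4; S=-1+151/114·τ+-101/76·τ²+101/684·τ³=-3365/4864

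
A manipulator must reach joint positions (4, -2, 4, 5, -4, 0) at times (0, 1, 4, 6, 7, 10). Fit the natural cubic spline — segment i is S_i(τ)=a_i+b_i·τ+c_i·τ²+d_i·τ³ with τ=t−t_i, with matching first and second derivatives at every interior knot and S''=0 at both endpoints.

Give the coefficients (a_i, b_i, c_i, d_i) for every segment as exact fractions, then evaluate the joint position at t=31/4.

Δ: Δ0=-6, Δ1=2, Δ2=1/2, Δ3=-9, Δ4=4/3
row 1: diag=8, rhs=48; c'=3/8, d'=6
row 2: denom=10−3·3/8=71/8; d'=(-9−3·6)/(71/8)=-216/71
row 3: denom=6−2·16/71=394/71; d'=(-57−2·-216/71)/(394/71)=-3615/394
row 4: denom=8−1·71/394=3081/394; d'=(62−1·-3615/394)/(3081/394)=28043/3081
back: M4=28043/3081
back: M3=-3615/394−71/394·28043/3081=-33322/3081
back: M2=-216/71−16/71·-33322/3081=-1864/3081
back: M1=6−3/8·-1864/3081=6395/1027
M: M0=0, M1=6395/1027, M2=-1864/3081, M3=-33322/3081, M4=28043/3081, M5=0
seg 0: a=4, c=M0/2=0, d=(M1−M0)/(6·1)=6395/6162, b=Δ0−h0·(2M0+M1)/6=-43367/6162
seg 1: a=-2, c=M1/2=6395/2054, d=(M2−M1)/(6·3)=-21049/55458, b=Δ1−h1·(2M1+M2)/6=-12091/3081
seg 2: a=4, c=M2/2=-932/3081, d=(M3−M2)/(6·2)=-5243/6162, b=Δ2−h2·(2M2+M3)/6=2137/474
seg 3: a=5, c=M3/2=-16661/3081, d=(M4−M3)/(6·1)=20455/6162, b=Δ3−h3·(2M3+M4)/6=-14197/2054
seg 4: a=-4, c=M4/2=28043/6162, d=(M5−M4)/(6·3)=-28043/55458, b=Δ4−h4·(2M4+M5)/6=-23935/3081
t_q=31/4 → seg 4, τ=3/4; S=-4+-23935/3081·τ+28043/6162·τ²+-28043/55458·τ³=-983271/131456

  seg 0: a=4 b=-43367/6162 c=0 d=6395/6162
  seg 1: a=-2 b=-12091/3081 c=6395/2054 d=-21049/55458
  seg 2: a=4 b=2137/474 c=-932/3081 d=-5243/6162
  seg 3: a=5 b=-14197/2054 c=-16661/3081 d=20455/6162
  seg 4: a=-4 b=-23935/3081 c=28043/6162 d=-28043/55458
S(31/4) = -983271/131456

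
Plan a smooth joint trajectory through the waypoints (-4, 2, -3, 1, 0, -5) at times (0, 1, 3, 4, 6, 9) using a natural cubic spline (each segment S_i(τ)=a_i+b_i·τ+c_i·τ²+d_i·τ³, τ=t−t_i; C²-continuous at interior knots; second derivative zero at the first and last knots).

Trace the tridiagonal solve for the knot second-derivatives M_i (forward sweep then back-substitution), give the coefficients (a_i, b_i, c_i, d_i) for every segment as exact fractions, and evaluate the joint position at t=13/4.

  seg 0: a=-4 b=41929/5196 c=0 d=-10753/5196
  seg 1: a=2 b=4835/2598 c=-10753/1732 d=20929/10392
  seg 2: a=-3 b=1552/1299 c=2544/433 d=-3988/1299
  seg 3: a=1 b=4852/1299 c=-1444/433 d=6325/10392
  seg 4: a=0 b=-5977/2598 c=549/1732 d=-61/1732
S(13/4) = -16503/6928

Δ: Δ0=6, Δ1=-5/2, Δ2=4, Δ3=-1/2, Δ4=-5/3
row 1: diag=6, rhs=-51; c'=1/3, d'=-17/2
row 2: denom=6−2·1/3=16/3; d'=(39−2·-17/2)/(16/3)=21/2
row 3: denom=6−1·3/16=93/16; d'=(-27−1·21/2)/(93/16)=-200/31
row 4: denom=10−2·32/93=866/93; d'=(-7−2·-200/31)/(866/93)=549/866
back: M4=549/866
back: M3=-200/31−32/93·549/866=-2888/433
back: M2=21/2−3/16·-2888/433=5088/433
back: M1=-17/2−1/3·5088/433=-10753/866
M: M0=0, M1=-10753/866, M2=5088/433, M3=-2888/433, M4=549/866, M5=0
seg 0: a=-4, c=M0/2=0, d=(M1−M0)/(6·1)=-10753/5196, b=Δ0−h0·(2M0+M1)/6=41929/5196
seg 1: a=2, c=M1/2=-10753/1732, d=(M2−M1)/(6·2)=20929/10392, b=Δ1−h1·(2M1+M2)/6=4835/2598
seg 2: a=-3, c=M2/2=2544/433, d=(M3−M2)/(6·1)=-3988/1299, b=Δ2−h2·(2M2+M3)/6=1552/1299
seg 3: a=1, c=M3/2=-1444/433, d=(M4−M3)/(6·2)=6325/10392, b=Δ3−h3·(2M3+M4)/6=4852/1299
seg 4: a=0, c=M4/2=549/1732, d=(M5−M4)/(6·3)=-61/1732, b=Δ4−h4·(2M4+M5)/6=-5977/2598
t_q=13/4 → seg 2, τ=1/4; S=-3+1552/1299·τ+2544/433·τ²+-3988/1299·τ³=-16503/6928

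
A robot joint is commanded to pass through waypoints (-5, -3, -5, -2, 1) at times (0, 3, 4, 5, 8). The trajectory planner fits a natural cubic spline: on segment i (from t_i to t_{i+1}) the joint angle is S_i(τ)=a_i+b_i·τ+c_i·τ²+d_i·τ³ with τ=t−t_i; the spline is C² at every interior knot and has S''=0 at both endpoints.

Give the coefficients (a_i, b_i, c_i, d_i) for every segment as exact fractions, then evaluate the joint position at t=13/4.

Δ: Δ0=2/3, Δ1=-2, Δ2=3, Δ3=1
row 1: diag=8, rhs=-16; c'=1/8, d'=-2
row 2: denom=4−1·1/8=31/8; d'=(30−1·-2)/(31/8)=256/31
row 3: denom=8−1·8/31=240/31; d'=(-12−1·256/31)/(240/31)=-157/60
back: M3=-157/60
back: M2=256/31−8/31·-157/60=134/15
back: M1=-2−1/8·134/15=-187/60
M: M0=0, M1=-187/60, M2=134/15, M3=-157/60, M4=0
seg 0: a=-5, c=M0/2=0, d=(M1−M0)/(6·3)=-187/1080, b=Δ0−h0·(2M0+M1)/6=89/40
seg 1: a=-3, c=M1/2=-187/120, d=(M2−M1)/(6·1)=241/120, b=Δ1−h1·(2M1+M2)/6=-49/20
seg 2: a=-5, c=M2/2=67/15, d=(M3−M2)/(6·1)=-77/40, b=Δ2−h2·(2M2+M3)/6=11/24
seg 3: a=-2, c=M3/2=-157/120, d=(M4−M3)/(6·3)=157/1080, b=Δ3−h3·(2M3+M4)/6=217/60
t_q=13/4 → seg 1, τ=1/4; S=-3+-49/20·τ+-187/120·τ²+241/120·τ³=-9417/2560

  seg 0: a=-5 b=89/40 c=0 d=-187/1080
  seg 1: a=-3 b=-49/20 c=-187/120 d=241/120
  seg 2: a=-5 b=11/24 c=67/15 d=-77/40
  seg 3: a=-2 b=217/60 c=-157/120 d=157/1080
S(13/4) = -9417/2560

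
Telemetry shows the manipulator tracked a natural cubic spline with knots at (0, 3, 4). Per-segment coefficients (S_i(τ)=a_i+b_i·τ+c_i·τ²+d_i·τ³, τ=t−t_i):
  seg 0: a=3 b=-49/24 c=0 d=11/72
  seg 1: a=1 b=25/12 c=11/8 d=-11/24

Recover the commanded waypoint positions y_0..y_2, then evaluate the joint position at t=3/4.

y_0 = S_0(0) = a_0 = 3
y_1 = S_1(0) = a_1 = 1
y_2 = S_1(1) = 4
t_q=3/4 is in segment 0 (τ=3/4); S_0(τ)=785/512

y_0=3 y_1=1 y_2=4
S(3/4) = 785/512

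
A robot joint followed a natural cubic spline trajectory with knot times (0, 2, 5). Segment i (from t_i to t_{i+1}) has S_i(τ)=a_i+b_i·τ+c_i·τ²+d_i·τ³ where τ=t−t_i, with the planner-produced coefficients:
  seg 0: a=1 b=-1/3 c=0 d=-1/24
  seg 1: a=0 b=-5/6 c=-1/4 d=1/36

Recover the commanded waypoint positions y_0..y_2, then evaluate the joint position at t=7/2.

y_0 = S_0(0) = a_0 = 1
y_1 = S_1(0) = a_1 = 0
y_2 = S_1(3) = -4
t_q=7/2 is in segment 1 (τ=3/2); S_1(τ)=-55/32

y_0=1 y_1=0 y_2=-4
S(7/2) = -55/32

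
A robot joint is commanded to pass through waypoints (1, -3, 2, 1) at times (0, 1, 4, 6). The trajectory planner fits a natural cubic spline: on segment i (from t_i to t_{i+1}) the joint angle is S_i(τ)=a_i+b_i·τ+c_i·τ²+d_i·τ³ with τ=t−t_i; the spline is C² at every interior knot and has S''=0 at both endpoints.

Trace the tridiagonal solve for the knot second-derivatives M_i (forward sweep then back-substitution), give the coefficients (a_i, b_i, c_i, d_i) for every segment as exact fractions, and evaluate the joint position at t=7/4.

  seg 0: a=1 b=-2083/426 c=0 d=379/426
  seg 1: a=-3 b=-473/213 c=379/142 d=-65/142
  seg 2: a=2 b=611/426 c=-103/71 d=103/426
S(7/4) = -30511/9088

Δ: Δ0=-4, Δ1=5/3, Δ2=-1/2
row 1: diag=8, rhs=34; c'=3/8, d'=17/4
row 2: denom=10−3·3/8=71/8; d'=(-13−3·17/4)/(71/8)=-206/71
back: M2=-206/71
back: M1=17/4−3/8·-206/71=379/71
M: M0=0, M1=379/71, M2=-206/71, M3=0
seg 0: a=1, c=M0/2=0, d=(M1−M0)/(6·1)=379/426, b=Δ0−h0·(2M0+M1)/6=-2083/426
seg 1: a=-3, c=M1/2=379/142, d=(M2−M1)/(6·3)=-65/142, b=Δ1−h1·(2M1+M2)/6=-473/213
seg 2: a=2, c=M2/2=-103/71, d=(M3−M2)/(6·2)=103/426, b=Δ2−h2·(2M2+M3)/6=611/426
t_q=7/4 → seg 1, τ=3/4; S=-3+-473/213·τ+379/142·τ²+-65/142·τ³=-30511/9088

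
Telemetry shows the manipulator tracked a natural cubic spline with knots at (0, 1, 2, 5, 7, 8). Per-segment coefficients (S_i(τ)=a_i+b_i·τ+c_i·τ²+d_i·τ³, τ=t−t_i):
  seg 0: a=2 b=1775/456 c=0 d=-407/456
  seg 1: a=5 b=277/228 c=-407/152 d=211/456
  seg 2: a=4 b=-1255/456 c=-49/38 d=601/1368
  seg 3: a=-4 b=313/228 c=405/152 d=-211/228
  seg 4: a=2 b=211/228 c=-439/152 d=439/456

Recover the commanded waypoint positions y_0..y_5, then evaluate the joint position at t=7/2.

y_0 = S_0(0) = a_0 = 2
y_1 = S_1(0) = a_1 = 5
y_2 = S_2(0) = a_2 = 4
y_3 = S_3(0) = a_3 = -4
y_4 = S_4(0) = a_4 = 2
y_5 = S_4(1) = 1
t_q=7/2 is in segment 2 (τ=3/2); S_2(τ)=-99/64

y_0=2 y_1=5 y_2=4 y_3=-4 y_4=2 y_5=1
S(7/2) = -99/64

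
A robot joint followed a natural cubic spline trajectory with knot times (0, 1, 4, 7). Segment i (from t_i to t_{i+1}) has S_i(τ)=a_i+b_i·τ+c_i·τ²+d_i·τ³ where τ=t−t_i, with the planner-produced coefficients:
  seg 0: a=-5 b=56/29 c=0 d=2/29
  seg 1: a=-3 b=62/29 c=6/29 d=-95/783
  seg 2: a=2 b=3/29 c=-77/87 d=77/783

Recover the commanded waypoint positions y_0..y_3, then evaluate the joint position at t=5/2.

y_0 = S_0(0) = a_0 = -5
y_1 = S_1(0) = a_1 = -3
y_2 = S_2(0) = a_2 = 2
y_3 = S_2(3) = -3
t_q=5/2 is in segment 1 (τ=3/2); S_1(τ)=61/232

y_0=-5 y_1=-3 y_2=2 y_3=-3
S(5/2) = 61/232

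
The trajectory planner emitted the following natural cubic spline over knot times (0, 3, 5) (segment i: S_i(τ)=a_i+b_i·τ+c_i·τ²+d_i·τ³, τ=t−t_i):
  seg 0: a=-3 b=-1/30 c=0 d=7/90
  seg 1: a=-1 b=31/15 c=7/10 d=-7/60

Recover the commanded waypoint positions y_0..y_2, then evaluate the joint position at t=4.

y_0 = S_0(0) = a_0 = -3
y_1 = S_1(0) = a_1 = -1
y_2 = S_1(2) = 5
t_q=4 is in segment 1 (τ=1); S_1(τ)=33/20

y_0=-3 y_1=-1 y_2=5
S(4) = 33/20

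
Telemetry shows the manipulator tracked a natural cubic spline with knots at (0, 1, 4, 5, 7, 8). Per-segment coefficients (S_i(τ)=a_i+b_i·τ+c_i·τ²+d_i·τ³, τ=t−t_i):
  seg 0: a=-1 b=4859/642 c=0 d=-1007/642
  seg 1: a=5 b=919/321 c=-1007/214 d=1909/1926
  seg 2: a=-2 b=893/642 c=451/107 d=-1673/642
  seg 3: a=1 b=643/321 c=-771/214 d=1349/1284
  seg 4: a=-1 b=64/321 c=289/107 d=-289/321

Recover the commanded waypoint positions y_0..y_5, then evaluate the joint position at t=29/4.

y_0 = S_0(0) = a_0 = -1
y_1 = S_1(0) = a_1 = 5
y_2 = S_2(0) = a_2 = -2
y_3 = S_3(0) = a_3 = 1
y_4 = S_4(0) = a_4 = -1
y_5 = S_4(1) = 1
t_q=29/4 is in segment 4 (τ=1/4); S_4(τ)=-5447/6848

y_0=-1 y_1=5 y_2=-2 y_3=1 y_4=-1 y_5=1
S(29/4) = -5447/6848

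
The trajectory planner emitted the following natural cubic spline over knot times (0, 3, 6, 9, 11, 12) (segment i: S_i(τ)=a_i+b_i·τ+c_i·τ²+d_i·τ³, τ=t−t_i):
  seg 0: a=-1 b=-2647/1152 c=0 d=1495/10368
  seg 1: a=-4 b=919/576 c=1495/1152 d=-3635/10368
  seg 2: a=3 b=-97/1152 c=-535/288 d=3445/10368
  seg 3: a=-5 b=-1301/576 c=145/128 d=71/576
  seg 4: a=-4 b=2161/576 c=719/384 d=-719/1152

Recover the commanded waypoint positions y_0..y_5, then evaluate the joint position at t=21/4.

y_0=-1 y_1=-4 y_2=3 y_3=-5 y_4=-4 y_5=1
S(21/4) = 17745/8192

y_0 = S_0(0) = a_0 = -1
y_1 = S_1(0) = a_1 = -4
y_2 = S_2(0) = a_2 = 3
y_3 = S_3(0) = a_3 = -5
y_4 = S_4(0) = a_4 = -4
y_5 = S_4(1) = 1
t_q=21/4 is in segment 1 (τ=9/4); S_1(τ)=17745/8192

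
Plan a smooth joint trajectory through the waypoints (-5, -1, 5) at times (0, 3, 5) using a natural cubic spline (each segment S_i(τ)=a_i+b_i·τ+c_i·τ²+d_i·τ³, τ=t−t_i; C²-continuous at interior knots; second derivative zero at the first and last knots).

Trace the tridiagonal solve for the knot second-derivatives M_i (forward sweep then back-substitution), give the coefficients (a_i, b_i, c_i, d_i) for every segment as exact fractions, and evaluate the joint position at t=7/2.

Δ: Δ0=4/3, Δ1=3
row 1: diag=10, rhs=10; c'=1/5, d'=1
back: M1=1
M: M0=0, M1=1, M2=0
seg 0: a=-5, c=M0/2=0, d=(M1−M0)/(6·3)=1/18, b=Δ0−h0·(2M0+M1)/6=5/6
seg 1: a=-1, c=M1/2=1/2, d=(M2−M1)/(6·2)=-1/12, b=Δ1−h1·(2M1+M2)/6=7/3
t_q=7/2 → seg 1, τ=1/2; S=-1+7/3·τ+1/2·τ²+-1/12·τ³=9/32

  seg 0: a=-5 b=5/6 c=0 d=1/18
  seg 1: a=-1 b=7/3 c=1/2 d=-1/12
S(7/2) = 9/32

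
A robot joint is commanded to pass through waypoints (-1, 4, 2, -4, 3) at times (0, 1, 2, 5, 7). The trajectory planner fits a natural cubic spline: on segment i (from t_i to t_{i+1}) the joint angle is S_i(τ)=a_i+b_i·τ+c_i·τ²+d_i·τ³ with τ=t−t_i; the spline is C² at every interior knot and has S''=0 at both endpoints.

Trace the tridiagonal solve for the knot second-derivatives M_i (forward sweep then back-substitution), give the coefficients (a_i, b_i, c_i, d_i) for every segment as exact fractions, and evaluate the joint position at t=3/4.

  seg 0: a=-1 b=3701/548 c=0 d=-961/548
  seg 1: a=4 b=409/274 c=-2883/548 d=969/548
  seg 2: a=2 b=-2041/548 c=6/137 d=97/548
  seg 3: a=-4 b=361/274 c=897/548 d=-299/1096
S(3/4) = 116629/35072

Δ: Δ0=5, Δ1=-2, Δ2=-2, Δ3=7/2
row 1: diag=4, rhs=-42; c'=1/4, d'=-21/2
row 2: denom=8−1·1/4=31/4; d'=(0−1·-21/2)/(31/4)=42/31
row 3: denom=10−3·12/31=274/31; d'=(33−3·42/31)/(274/31)=897/274
back: M3=897/274
back: M2=42/31−12/31·897/274=12/137
back: M1=-21/2−1/4·12/137=-2883/274
M: M0=0, M1=-2883/274, M2=12/137, M3=897/274, M4=0
seg 0: a=-1, c=M0/2=0, d=(M1−M0)/(6·1)=-961/548, b=Δ0−h0·(2M0+M1)/6=3701/548
seg 1: a=4, c=M1/2=-2883/548, d=(M2−M1)/(6·1)=969/548, b=Δ1−h1·(2M1+M2)/6=409/274
seg 2: a=2, c=M2/2=6/137, d=(M3−M2)/(6·3)=97/548, b=Δ2−h2·(2M2+M3)/6=-2041/548
seg 3: a=-4, c=M3/2=897/548, d=(M4−M3)/(6·2)=-299/1096, b=Δ3−h3·(2M3+M4)/6=361/274
t_q=3/4 → seg 0, τ=3/4; S=-1+3701/548·τ+0·τ²+-961/548·τ³=116629/35072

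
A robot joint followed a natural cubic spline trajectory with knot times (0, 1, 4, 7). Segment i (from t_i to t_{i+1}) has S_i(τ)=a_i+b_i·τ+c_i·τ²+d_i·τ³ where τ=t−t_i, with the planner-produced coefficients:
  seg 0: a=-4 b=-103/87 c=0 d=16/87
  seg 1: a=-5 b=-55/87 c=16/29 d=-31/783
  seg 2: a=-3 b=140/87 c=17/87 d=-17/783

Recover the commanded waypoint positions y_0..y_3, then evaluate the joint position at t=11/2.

y_0 = S_0(0) = a_0 = -4
y_1 = S_1(0) = a_1 = -5
y_2 = S_2(0) = a_2 = -3
y_3 = S_2(3) = 3
t_q=11/2 is in segment 2 (τ=3/2); S_2(τ)=-51/232

y_0=-4 y_1=-5 y_2=-3 y_3=3
S(11/2) = -51/232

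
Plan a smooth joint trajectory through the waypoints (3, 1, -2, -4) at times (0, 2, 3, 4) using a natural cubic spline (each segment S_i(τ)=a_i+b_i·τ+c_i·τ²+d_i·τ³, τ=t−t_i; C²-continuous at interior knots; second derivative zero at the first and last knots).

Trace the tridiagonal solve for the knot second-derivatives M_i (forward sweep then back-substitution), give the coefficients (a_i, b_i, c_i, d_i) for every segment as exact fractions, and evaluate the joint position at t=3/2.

Δ: Δ0=-1, Δ1=-3, Δ2=-2
row 1: diag=6, rhs=-12; c'=1/6, d'=-2
row 2: denom=4−1·1/6=23/6; d'=(6−1·-2)/(23/6)=48/23
back: M2=48/23
back: M1=-2−1/6·48/23=-54/23
M: M0=0, M1=-54/23, M2=48/23, M3=0
seg 0: a=3, c=M0/2=0, d=(M1−M0)/(6·2)=-9/46, b=Δ0−h0·(2M0+M1)/6=-5/23
seg 1: a=1, c=M1/2=-27/23, d=(M2−M1)/(6·1)=17/23, b=Δ1−h1·(2M1+M2)/6=-59/23
seg 2: a=-2, c=M2/2=24/23, d=(M3−M2)/(6·1)=-8/23, b=Δ2−h2·(2M2+M3)/6=-62/23
t_q=3/2 → seg 0, τ=3/2; S=3+-5/23·τ+0·τ²+-9/46·τ³=741/368

  seg 0: a=3 b=-5/23 c=0 d=-9/46
  seg 1: a=1 b=-59/23 c=-27/23 d=17/23
  seg 2: a=-2 b=-62/23 c=24/23 d=-8/23
S(3/2) = 741/368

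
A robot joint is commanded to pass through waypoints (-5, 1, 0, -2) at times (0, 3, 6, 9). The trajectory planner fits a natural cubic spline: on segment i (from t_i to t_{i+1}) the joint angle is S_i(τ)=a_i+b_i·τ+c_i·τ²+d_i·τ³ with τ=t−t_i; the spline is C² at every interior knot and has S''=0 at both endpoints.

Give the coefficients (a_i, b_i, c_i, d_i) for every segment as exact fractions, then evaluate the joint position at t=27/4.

  seg 0: a=-5 b=13/5 c=0 d=-1/15
  seg 1: a=1 b=4/5 c=-3/5 d=2/27
  seg 2: a=0 b=-4/5 c=1/15 d=-1/135
S(27/4) = -181/320

Δ: Δ0=2, Δ1=-1/3, Δ2=-2/3
row 1: diag=12, rhs=-14; c'=1/4, d'=-7/6
row 2: denom=12−3·1/4=45/4; d'=(-2−3·-7/6)/(45/4)=2/15
back: M2=2/15
back: M1=-7/6−1/4·2/15=-6/5
M: M0=0, M1=-6/5, M2=2/15, M3=0
seg 0: a=-5, c=M0/2=0, d=(M1−M0)/(6·3)=-1/15, b=Δ0−h0·(2M0+M1)/6=13/5
seg 1: a=1, c=M1/2=-3/5, d=(M2−M1)/(6·3)=2/27, b=Δ1−h1·(2M1+M2)/6=4/5
seg 2: a=0, c=M2/2=1/15, d=(M3−M2)/(6·3)=-1/135, b=Δ2−h2·(2M2+M3)/6=-4/5
t_q=27/4 → seg 2, τ=3/4; S=0+-4/5·τ+1/15·τ²+-1/135·τ³=-181/320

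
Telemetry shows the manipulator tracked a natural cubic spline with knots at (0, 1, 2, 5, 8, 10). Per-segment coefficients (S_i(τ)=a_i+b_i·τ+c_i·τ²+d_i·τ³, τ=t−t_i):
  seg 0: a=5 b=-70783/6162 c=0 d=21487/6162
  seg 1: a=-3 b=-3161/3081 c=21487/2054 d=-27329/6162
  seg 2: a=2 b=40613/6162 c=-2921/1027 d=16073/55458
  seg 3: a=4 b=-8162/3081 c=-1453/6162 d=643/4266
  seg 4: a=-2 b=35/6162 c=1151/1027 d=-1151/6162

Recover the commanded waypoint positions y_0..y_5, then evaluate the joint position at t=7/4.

y_0 = S_0(0) = a_0 = 5
y_1 = S_1(0) = a_1 = -3
y_2 = S_2(0) = a_2 = 2
y_3 = S_3(0) = a_3 = 4
y_4 = S_4(0) = a_4 = -2
y_5 = S_4(2) = 1
t_q=7/4 is in segment 1 (τ=3/4); S_1(τ)=32051/131456

y_0=5 y_1=-3 y_2=2 y_3=4 y_4=-2 y_5=1
S(7/4) = 32051/131456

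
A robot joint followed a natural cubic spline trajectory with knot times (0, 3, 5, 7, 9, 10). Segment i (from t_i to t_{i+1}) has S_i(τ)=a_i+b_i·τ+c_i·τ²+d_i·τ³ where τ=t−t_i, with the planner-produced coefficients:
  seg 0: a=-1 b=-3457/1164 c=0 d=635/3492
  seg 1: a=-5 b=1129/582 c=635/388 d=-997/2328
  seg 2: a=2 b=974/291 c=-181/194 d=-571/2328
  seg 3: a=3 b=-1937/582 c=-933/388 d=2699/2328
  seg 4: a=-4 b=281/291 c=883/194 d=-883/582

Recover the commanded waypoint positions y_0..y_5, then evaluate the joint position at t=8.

y_0 = S_0(0) = a_0 = -1
y_1 = S_1(0) = a_1 = -5
y_2 = S_2(0) = a_2 = 2
y_3 = S_3(0) = a_3 = 3
y_4 = S_4(0) = a_4 = -4
y_5 = S_4(1) = 0
t_q=8 is in segment 3 (τ=1); S_3(τ)=-1221/776

y_0=-1 y_1=-5 y_2=2 y_3=3 y_4=-4 y_5=0
S(8) = -1221/776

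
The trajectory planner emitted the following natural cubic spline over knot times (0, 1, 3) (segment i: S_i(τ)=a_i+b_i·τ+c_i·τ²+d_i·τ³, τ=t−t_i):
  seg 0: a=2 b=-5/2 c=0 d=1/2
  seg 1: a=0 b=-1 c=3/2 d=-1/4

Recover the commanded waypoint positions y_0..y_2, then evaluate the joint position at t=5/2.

y_0 = S_0(0) = a_0 = 2
y_1 = S_1(0) = a_1 = 0
y_2 = S_1(2) = 2
t_q=5/2 is in segment 1 (τ=3/2); S_1(τ)=33/32

y_0=2 y_1=0 y_2=2
S(5/2) = 33/32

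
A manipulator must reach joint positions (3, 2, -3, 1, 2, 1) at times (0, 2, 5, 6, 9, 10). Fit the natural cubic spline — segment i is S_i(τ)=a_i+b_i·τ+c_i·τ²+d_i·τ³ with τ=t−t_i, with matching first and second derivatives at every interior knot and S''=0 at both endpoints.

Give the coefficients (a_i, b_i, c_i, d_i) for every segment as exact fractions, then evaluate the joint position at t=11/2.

Δ: Δ0=-1/2, Δ1=-5/3, Δ2=4, Δ3=1/3, Δ4=-1
row 1: diag=10, rhs=-7; c'=3/10, d'=-7/10
row 2: denom=8−3·3/10=71/10; d'=(34−3·-7/10)/(71/10)=361/71
row 3: denom=8−1·10/71=558/71; d'=(-22−1·361/71)/(558/71)=-641/186
row 4: denom=8−3·71/186=425/62; d'=(-8−3·-641/186)/(425/62)=29/85
back: M4=29/85
back: M3=-641/186−71/186·29/85=-304/85
back: M2=361/71−10/71·-304/85=95/17
back: M1=-7/10−3/10·95/17=-202/85
M: M0=0, M1=-202/85, M2=95/17, M3=-304/85, M4=29/85, M5=0
seg 0: a=3, c=M0/2=0, d=(M1−M0)/(6·2)=-101/510, b=Δ0−h0·(2M0+M1)/6=149/510
seg 1: a=2, c=M1/2=-101/85, d=(M2−M1)/(6·3)=677/1530, b=Δ1−h1·(2M1+M2)/6=-1063/510
seg 2: a=-3, c=M2/2=95/34, d=(M3−M2)/(6·1)=-779/510, b=Δ2−h2·(2M2+M3)/6=41/15
seg 3: a=1, c=M3/2=-152/85, d=(M4−M3)/(6·3)=37/170, b=Δ3−h3·(2M3+M4)/6=1907/510
seg 4: a=2, c=M4/2=29/170, d=(M5−M4)/(6·1)=-29/510, b=Δ4−h4·(2M4+M5)/6=-284/255
t_q=11/2 → seg 2, τ=1/2; S=-3+41/15·τ+95/34·τ²+-779/510·τ³=-1531/1360

  seg 0: a=3 b=149/510 c=0 d=-101/510
  seg 1: a=2 b=-1063/510 c=-101/85 d=677/1530
  seg 2: a=-3 b=41/15 c=95/34 d=-779/510
  seg 3: a=1 b=1907/510 c=-152/85 d=37/170
  seg 4: a=2 b=-284/255 c=29/170 d=-29/510
S(11/2) = -1531/1360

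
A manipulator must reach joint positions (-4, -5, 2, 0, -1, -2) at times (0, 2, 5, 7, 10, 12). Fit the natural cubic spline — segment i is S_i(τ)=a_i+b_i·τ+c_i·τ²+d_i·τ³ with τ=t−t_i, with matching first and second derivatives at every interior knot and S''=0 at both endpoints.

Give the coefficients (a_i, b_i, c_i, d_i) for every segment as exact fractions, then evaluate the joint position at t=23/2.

Δ: Δ0=-1/2, Δ1=7/3, Δ2=-1, Δ3=-1/3, Δ4=-1/2
row 1: diag=10, rhs=17; c'=3/10, d'=17/10
row 2: denom=10−3·3/10=91/10; d'=(-20−3·17/10)/(91/10)=-251/91
row 3: denom=10−2·20/91=870/91; d'=(4−2·-251/91)/(870/91)=433/435
row 4: denom=10−3·91/290=2627/290; d'=(-1−3·433/435)/(2627/290)=-1156/2627
back: M4=-1156/2627
back: M3=433/435−91/290·-1156/2627=8933/7881
back: M2=-251/91−20/91·8933/7881=-23701/7881
back: M1=17/10−3/10·-23701/7881=6836/2627
M: M0=0, M1=6836/2627, M2=-23701/7881, M3=8933/7881, M4=-1156/2627, M5=0
seg 0: a=-4, c=M0/2=0, d=(M1−M0)/(6·2)=1709/7881, b=Δ0−h0·(2M0+M1)/6=-21553/15762
seg 1: a=-5, c=M1/2=3418/2627, d=(M2−M1)/(6·3)=-44209/141858, b=Δ1−h1·(2M1+M2)/6=19463/15762
seg 2: a=2, c=M2/2=-23701/15762, d=(M3−M2)/(6·2)=49/142, b=Δ2−h2·(2M2+M3)/6=4942/7881
seg 3: a=0, c=M3/2=8933/15762, d=(M4−M3)/(6·3)=-12401/141858, b=Δ3−h3·(2M3+M4)/6=-9826/7881
seg 4: a=-1, c=M4/2=-578/2627, d=(M5−M4)/(6·2)=289/7881, b=Δ4−h4·(2M4+M5)/6=-3257/15762
t_q=23/2 → seg 4, τ=3/2; S=-1+-3257/15762·τ+-578/2627·τ²+289/7881·τ³=-35333/21016

  seg 0: a=-4 b=-21553/15762 c=0 d=1709/7881
  seg 1: a=-5 b=19463/15762 c=3418/2627 d=-44209/141858
  seg 2: a=2 b=4942/7881 c=-23701/15762 d=49/142
  seg 3: a=0 b=-9826/7881 c=8933/15762 d=-12401/141858
  seg 4: a=-1 b=-3257/15762 c=-578/2627 d=289/7881
S(23/2) = -35333/21016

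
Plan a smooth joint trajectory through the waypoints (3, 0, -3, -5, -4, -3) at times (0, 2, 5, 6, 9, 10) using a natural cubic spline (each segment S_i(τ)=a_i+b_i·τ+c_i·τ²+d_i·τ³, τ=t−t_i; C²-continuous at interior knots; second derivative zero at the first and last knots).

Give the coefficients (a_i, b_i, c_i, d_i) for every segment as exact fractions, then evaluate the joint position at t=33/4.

Δ: Δ0=-3/2, Δ1=-1, Δ2=-2, Δ3=1/3, Δ4=1
row 1: diag=10, rhs=3; c'=3/10, d'=3/10
row 2: denom=8−3·3/10=71/10; d'=(-6−3·3/10)/(71/10)=-69/71
row 3: denom=8−1·10/71=558/71; d'=(14−1·-69/71)/(558/71)=1063/558
row 4: denom=8−3·71/186=425/62; d'=(4−3·1063/558)/(425/62)=-319/1275
back: M4=-319/1275
back: M3=1063/558−71/186·-319/1275=7652/3825
back: M2=-69/71−10/71·7652/3825=-959/765
back: M1=3/10−3/10·-959/765=862/1275
M: M0=0, M1=862/1275, M2=-959/765, M3=7652/3825, M4=-319/1275, M5=0
seg 0: a=3, c=M0/2=0, d=(M1−M0)/(6·2)=431/7650, b=Δ0−h0·(2M0+M1)/6=-13199/7650
seg 1: a=0, c=M1/2=431/1275, d=(M2−M1)/(6·3)=-7381/68850, b=Δ1−h1·(2M1+M2)/6=-8027/7650
seg 2: a=-3, c=M2/2=-959/1530, d=(M3−M2)/(6·1)=461/850, b=Δ2−h2·(2M2+M3)/6=-431/225
seg 3: a=-5, c=M3/2=3826/3825, d=(M4−M3)/(6·3)=-8609/68850, b=Δ3−h3·(2M3+M4)/6=-11797/7650
seg 4: a=-4, c=M4/2=-319/2550, d=(M5−M4)/(6·1)=319/7650, b=Δ4−h4·(2M4+M5)/6=4144/3825
t_q=33/4 → seg 3, τ=9/4; S=-5+-11797/7650·τ+3826/3825·τ²+-8609/68850·τ³=-262761/54400

  seg 0: a=3 b=-13199/7650 c=0 d=431/7650
  seg 1: a=0 b=-8027/7650 c=431/1275 d=-7381/68850
  seg 2: a=-3 b=-431/225 c=-959/1530 d=461/850
  seg 3: a=-5 b=-11797/7650 c=3826/3825 d=-8609/68850
  seg 4: a=-4 b=4144/3825 c=-319/2550 d=319/7650
S(33/4) = -262761/54400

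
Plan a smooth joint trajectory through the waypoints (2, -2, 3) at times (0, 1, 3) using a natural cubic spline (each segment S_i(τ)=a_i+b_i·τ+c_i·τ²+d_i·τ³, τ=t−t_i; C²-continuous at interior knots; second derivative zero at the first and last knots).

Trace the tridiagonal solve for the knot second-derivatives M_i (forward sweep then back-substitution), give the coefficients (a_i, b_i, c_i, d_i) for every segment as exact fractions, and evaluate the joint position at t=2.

  seg 0: a=2 b=-61/12 c=0 d=13/12
  seg 1: a=-2 b=-11/6 c=13/4 d=-13/24
S(2) = -9/8

Δ: Δ0=-4, Δ1=5/2
row 1: diag=6, rhs=39; c'=1/3, d'=13/2
back: M1=13/2
M: M0=0, M1=13/2, M2=0
seg 0: a=2, c=M0/2=0, d=(M1−M0)/(6·1)=13/12, b=Δ0−h0·(2M0+M1)/6=-61/12
seg 1: a=-2, c=M1/2=13/4, d=(M2−M1)/(6·2)=-13/24, b=Δ1−h1·(2M1+M2)/6=-11/6
t_q=2 → seg 1, τ=1; S=-2+-11/6·τ+13/4·τ²+-13/24·τ³=-9/8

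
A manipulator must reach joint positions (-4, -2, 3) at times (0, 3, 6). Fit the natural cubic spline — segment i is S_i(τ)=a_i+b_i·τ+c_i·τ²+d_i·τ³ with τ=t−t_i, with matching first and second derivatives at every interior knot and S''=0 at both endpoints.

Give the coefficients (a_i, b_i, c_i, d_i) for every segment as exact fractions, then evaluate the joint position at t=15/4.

Δ: Δ0=2/3, Δ1=5/3
row 1: diag=12, rhs=6; c'=1/4, d'=1/2
back: M1=1/2
M: M0=0, M1=1/2, M2=0
seg 0: a=-4, c=M0/2=0, d=(M1−M0)/(6·3)=1/36, b=Δ0−h0·(2M0+M1)/6=5/12
seg 1: a=-2, c=M1/2=1/4, d=(M2−M1)/(6·3)=-1/36, b=Δ1−h1·(2M1+M2)/6=7/6
t_q=15/4 → seg 1, τ=3/4; S=-2+7/6·τ+1/4·τ²+-1/36·τ³=-255/256

  seg 0: a=-4 b=5/12 c=0 d=1/36
  seg 1: a=-2 b=7/6 c=1/4 d=-1/36
S(15/4) = -255/256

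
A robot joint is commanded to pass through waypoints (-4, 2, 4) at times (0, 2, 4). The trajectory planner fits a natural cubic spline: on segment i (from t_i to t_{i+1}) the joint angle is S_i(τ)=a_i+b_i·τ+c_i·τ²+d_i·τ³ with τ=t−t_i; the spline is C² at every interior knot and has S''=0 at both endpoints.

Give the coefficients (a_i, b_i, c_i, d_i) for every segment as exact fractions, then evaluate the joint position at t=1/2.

Δ: Δ0=3, Δ1=1
row 1: diag=8, rhs=-12; c'=1/4, d'=-3/2
back: M1=-3/2
M: M0=0, M1=-3/2, M2=0
seg 0: a=-4, c=M0/2=0, d=(M1−M0)/(6·2)=-1/8, b=Δ0−h0·(2M0+M1)/6=7/2
seg 1: a=2, c=M1/2=-3/4, d=(M2−M1)/(6·2)=1/8, b=Δ1−h1·(2M1+M2)/6=2
t_q=1/2 → seg 0, τ=1/2; S=-4+7/2·τ+0·τ²+-1/8·τ³=-145/64

  seg 0: a=-4 b=7/2 c=0 d=-1/8
  seg 1: a=2 b=2 c=-3/4 d=1/8
S(1/2) = -145/64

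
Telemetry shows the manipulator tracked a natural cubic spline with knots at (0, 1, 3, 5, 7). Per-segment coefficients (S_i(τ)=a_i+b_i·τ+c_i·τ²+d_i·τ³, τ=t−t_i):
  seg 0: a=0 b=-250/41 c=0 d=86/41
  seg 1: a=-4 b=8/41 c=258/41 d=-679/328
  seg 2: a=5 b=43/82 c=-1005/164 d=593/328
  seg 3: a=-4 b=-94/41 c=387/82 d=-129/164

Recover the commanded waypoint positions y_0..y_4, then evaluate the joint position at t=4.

y_0 = S_0(0) = a_0 = 0
y_1 = S_1(0) = a_1 = -4
y_2 = S_2(0) = a_2 = 5
y_3 = S_3(0) = a_3 = -4
y_4 = S_3(2) = 4
t_q=4 is in segment 2 (τ=1); S_2(τ)=395/328

y_0=0 y_1=-4 y_2=5 y_3=-4 y_4=4
S(4) = 395/328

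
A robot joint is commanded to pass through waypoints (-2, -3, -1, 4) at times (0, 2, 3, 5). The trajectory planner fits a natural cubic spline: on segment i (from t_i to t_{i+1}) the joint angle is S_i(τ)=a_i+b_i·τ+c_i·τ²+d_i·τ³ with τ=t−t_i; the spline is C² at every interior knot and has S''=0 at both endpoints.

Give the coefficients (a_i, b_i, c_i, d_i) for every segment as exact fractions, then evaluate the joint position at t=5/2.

  seg 0: a=-2 b=-93/70 c=0 d=29/140
  seg 1: a=-3 b=81/70 c=87/70 d=-2/5
  seg 2: a=-1 b=171/70 c=3/70 d=-1/140
S(5/2) = -121/56

Δ: Δ0=-1/2, Δ1=2, Δ2=5/2
row 1: diag=6, rhs=15; c'=1/6, d'=5/2
row 2: denom=6−1·1/6=35/6; d'=(3−1·5/2)/(35/6)=3/35
back: M2=3/35
back: M1=5/2−1/6·3/35=87/35
M: M0=0, M1=87/35, M2=3/35, M3=0
seg 0: a=-2, c=M0/2=0, d=(M1−M0)/(6·2)=29/140, b=Δ0−h0·(2M0+M1)/6=-93/70
seg 1: a=-3, c=M1/2=87/70, d=(M2−M1)/(6·1)=-2/5, b=Δ1−h1·(2M1+M2)/6=81/70
seg 2: a=-1, c=M2/2=3/70, d=(M3−M2)/(6·2)=-1/140, b=Δ2−h2·(2M2+M3)/6=171/70
t_q=5/2 → seg 1, τ=1/2; S=-3+81/70·τ+87/70·τ²+-2/5·τ³=-121/56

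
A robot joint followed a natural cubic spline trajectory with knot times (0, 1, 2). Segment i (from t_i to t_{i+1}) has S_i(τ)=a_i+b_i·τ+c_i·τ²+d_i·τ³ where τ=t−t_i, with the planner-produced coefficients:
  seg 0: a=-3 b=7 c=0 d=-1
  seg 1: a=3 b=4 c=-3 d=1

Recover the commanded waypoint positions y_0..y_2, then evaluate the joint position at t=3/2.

y_0=-3 y_1=3 y_2=5
S(3/2) = 35/8

y_0 = S_0(0) = a_0 = -3
y_1 = S_1(0) = a_1 = 3
y_2 = S_1(1) = 5
t_q=3/2 is in segment 1 (τ=1/2); S_1(τ)=35/8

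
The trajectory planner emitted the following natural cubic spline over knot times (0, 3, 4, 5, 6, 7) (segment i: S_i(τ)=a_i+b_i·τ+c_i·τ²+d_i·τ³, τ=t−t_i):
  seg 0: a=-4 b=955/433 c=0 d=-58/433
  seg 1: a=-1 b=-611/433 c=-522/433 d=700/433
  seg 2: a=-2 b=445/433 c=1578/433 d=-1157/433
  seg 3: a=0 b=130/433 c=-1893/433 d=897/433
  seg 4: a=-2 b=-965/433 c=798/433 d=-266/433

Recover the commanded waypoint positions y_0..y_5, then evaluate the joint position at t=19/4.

y_0=-4 y_1=-1 y_2=-2 y_3=0 y_4=-2 y_5=-3
S(19/4) = -8495/27712

y_0 = S_0(0) = a_0 = -4
y_1 = S_1(0) = a_1 = -1
y_2 = S_2(0) = a_2 = -2
y_3 = S_3(0) = a_3 = 0
y_4 = S_4(0) = a_4 = -2
y_5 = S_4(1) = -3
t_q=19/4 is in segment 2 (τ=3/4); S_2(τ)=-8495/27712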